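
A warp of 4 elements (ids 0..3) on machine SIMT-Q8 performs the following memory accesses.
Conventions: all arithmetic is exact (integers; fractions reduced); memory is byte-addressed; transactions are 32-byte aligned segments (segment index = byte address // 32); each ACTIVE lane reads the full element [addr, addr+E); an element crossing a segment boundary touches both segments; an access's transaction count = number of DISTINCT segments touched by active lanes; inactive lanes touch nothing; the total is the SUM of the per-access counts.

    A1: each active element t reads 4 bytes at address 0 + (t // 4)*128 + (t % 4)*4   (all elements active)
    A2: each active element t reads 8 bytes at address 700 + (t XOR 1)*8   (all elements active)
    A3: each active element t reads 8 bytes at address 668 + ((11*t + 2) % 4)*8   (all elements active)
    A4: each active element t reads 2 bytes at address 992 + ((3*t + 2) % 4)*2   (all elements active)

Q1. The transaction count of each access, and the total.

A1: 1 transaction
A2: 2 transactions
A3: 2 transactions
A4: 1 transaction

Answer: 1,2,2,1; total 6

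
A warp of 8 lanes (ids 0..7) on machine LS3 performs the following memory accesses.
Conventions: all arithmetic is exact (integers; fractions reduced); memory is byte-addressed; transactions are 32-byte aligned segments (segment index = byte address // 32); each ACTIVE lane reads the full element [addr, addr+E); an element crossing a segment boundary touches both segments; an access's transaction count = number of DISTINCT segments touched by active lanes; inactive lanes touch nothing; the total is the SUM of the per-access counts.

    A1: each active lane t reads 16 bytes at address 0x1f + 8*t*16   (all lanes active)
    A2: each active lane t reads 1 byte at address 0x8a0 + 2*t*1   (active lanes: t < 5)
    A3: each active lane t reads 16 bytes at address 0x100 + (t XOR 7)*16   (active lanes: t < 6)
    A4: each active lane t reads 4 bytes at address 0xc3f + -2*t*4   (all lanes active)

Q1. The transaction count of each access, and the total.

A1: 16 transactions
A2: 1 transaction
A3: 3 transactions
A4: 3 transactions

Answer: 16,1,3,3; total 23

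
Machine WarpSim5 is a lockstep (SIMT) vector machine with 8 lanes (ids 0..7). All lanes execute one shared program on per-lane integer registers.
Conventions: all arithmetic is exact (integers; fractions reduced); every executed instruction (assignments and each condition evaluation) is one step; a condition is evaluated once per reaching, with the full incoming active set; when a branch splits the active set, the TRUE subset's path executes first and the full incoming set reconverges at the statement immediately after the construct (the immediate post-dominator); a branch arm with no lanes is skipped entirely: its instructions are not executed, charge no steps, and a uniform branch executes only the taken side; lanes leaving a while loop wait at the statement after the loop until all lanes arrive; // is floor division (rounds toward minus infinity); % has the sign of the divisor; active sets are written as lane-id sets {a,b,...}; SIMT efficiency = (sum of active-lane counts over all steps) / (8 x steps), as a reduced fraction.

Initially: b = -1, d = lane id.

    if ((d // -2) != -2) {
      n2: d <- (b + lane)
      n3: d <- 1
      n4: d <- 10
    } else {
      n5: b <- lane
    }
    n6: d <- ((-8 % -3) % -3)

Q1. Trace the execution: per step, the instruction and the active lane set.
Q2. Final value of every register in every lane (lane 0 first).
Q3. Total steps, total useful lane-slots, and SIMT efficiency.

step 0: eval ((d // -2) != -2)       {0,1,2,3,4,5,6,7}
step 1: d <- (b + lane)              {0,1,2,5,6,7}
step 2: d <- 1                       {0,1,2,5,6,7}
step 3: d <- 10                      {0,1,2,5,6,7}
step 4: b <- lane                    {3,4}
step 5: d <- ((-8 % -3) % -3)        {0,1,2,3,4,5,6,7}

Answer: 6 steps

b: -1,-1,-1,3,4,-1,-1,-1
d: -2,-2,-2,-2,-2,-2,-2,-2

steps = 6; useful = 36; efficiency = 36/48 = 3/4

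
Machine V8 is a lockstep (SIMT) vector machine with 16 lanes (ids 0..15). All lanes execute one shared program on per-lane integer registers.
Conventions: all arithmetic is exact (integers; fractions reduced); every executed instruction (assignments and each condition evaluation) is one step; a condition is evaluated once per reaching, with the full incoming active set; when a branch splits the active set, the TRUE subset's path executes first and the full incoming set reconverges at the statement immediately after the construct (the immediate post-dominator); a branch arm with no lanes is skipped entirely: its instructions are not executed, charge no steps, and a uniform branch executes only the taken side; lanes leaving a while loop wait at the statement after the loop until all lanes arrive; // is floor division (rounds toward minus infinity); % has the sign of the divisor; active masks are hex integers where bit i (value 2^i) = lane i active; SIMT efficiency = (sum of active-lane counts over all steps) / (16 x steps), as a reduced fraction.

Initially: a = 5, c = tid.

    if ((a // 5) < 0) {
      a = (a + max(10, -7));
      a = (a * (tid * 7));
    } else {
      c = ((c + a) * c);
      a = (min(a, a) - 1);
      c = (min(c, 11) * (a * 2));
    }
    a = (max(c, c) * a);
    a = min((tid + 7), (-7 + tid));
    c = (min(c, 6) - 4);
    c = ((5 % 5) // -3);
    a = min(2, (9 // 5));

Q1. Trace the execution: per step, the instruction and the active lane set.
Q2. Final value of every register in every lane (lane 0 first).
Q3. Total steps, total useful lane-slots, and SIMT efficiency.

step 0: eval ((a // 5) < 0)          0xffff
step 1: c <- ((c + a) * c)           0xffff
step 2: a <- (min(a, a) - 1)         0xffff
step 3: c <- (min(c, 11) * (a * 2))  0xffff
step 4: a <- (max(c, c) * a)         0xffff
step 5: a <- min((tid + 7), (-7 + tid)) 0xffff
step 6: c <- (min(c, 6) - 4)         0xffff
step 7: c <- ((5 % 5) // -3)         0xffff
step 8: a <- min(2, (9 // 5))        0xffff

Answer: 9 steps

a: 1,1,1,1,1,1,1,1,1,1,1,1,1,1,1,1
c: 0,0,0,0,0,0,0,0,0,0,0,0,0,0,0,0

steps = 9; useful = 144; efficiency = 144/144 = 1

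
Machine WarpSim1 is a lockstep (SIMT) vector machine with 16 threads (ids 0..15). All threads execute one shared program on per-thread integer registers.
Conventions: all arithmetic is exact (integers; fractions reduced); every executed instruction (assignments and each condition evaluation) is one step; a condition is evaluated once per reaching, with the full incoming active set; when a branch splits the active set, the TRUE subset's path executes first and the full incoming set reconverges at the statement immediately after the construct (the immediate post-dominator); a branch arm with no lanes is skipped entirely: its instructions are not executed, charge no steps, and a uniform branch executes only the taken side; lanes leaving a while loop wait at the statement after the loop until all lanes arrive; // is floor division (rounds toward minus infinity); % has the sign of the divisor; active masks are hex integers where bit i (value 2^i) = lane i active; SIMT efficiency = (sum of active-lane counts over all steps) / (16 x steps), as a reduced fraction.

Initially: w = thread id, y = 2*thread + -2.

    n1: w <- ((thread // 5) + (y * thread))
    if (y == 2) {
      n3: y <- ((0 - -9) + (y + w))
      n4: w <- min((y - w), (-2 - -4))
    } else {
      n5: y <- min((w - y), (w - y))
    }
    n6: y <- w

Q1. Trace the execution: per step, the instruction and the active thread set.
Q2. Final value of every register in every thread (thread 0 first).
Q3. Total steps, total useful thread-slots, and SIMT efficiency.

step 0: w <- ((thread // 5) + (y * thread)) 0xffff
step 1: eval (y == 2)                0xffff
step 2: y <- ((0 - -9) + (y + w))    0x0004
step 3: w <- min((y - w), (-2 - -4)) 0x0004
step 4: y <- min((w - y), (w - y))   0xfffb
step 5: y <- w                       0xffff

Answer: 6 steps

w: 0,0,2,12,24,41,61,85,113,145,182,222,266,314,366,423
y: 0,0,2,12,24,41,61,85,113,145,182,222,266,314,366,423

steps = 6; useful = 65; efficiency = 65/96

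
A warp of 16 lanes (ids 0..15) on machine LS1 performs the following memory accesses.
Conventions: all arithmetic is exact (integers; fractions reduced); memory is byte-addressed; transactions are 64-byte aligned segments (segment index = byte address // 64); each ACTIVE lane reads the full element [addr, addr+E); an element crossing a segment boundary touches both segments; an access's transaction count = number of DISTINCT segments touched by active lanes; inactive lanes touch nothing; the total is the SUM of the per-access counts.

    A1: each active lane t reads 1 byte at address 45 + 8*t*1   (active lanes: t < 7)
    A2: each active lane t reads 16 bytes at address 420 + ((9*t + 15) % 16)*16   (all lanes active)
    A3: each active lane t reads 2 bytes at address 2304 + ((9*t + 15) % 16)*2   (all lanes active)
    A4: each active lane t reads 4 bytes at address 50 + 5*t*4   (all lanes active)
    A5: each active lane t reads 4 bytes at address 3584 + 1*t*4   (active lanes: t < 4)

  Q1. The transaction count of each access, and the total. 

A1: 2 transactions
A2: 5 transactions
A3: 1 transaction
A4: 6 transactions
A5: 1 transaction

Answer: 2,5,1,6,1; total 15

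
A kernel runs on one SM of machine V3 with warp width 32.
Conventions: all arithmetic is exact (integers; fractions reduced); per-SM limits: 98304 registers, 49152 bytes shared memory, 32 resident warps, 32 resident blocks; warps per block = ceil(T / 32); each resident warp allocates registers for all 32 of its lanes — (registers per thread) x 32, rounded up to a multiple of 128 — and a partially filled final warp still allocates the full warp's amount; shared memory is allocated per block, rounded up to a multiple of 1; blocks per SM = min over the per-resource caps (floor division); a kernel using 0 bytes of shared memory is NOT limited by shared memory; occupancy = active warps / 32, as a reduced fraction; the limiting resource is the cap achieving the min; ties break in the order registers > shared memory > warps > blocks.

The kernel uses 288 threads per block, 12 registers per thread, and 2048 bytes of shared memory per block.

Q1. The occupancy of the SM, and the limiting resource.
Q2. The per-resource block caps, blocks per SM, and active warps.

Answer: occupancy 27/32, limited by warps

registers: 28 blocks
shared memory: 24 blocks
warps: 3 blocks
blocks: 32 blocks

Answer: 3 blocks, 27 active warps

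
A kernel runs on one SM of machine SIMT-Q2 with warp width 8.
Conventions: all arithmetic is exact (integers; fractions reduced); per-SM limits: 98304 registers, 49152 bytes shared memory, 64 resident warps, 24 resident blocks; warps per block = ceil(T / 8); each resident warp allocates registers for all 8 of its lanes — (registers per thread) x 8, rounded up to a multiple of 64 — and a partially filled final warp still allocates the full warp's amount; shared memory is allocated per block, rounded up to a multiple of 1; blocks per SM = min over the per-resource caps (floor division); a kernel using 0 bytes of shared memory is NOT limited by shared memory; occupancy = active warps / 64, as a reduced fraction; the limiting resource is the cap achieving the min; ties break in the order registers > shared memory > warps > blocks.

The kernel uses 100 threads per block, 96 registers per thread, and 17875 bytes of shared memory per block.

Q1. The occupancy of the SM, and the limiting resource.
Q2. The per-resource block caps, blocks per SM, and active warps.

Answer: occupancy 13/32, limited by shared memory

registers: 9 blocks
shared memory: 2 blocks
warps: 4 blocks
blocks: 24 blocks

Answer: 2 blocks, 26 active warps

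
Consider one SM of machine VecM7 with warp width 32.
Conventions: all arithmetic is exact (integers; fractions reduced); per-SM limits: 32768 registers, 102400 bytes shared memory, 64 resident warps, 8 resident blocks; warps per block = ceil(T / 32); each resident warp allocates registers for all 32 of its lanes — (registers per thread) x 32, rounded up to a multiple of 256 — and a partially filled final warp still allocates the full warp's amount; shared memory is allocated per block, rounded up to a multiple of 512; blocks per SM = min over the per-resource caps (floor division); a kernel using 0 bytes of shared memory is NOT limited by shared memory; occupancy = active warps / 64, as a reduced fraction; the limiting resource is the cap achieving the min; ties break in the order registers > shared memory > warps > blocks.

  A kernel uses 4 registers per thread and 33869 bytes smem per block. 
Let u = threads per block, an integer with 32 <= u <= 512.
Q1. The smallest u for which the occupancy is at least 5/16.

Answer: u = 289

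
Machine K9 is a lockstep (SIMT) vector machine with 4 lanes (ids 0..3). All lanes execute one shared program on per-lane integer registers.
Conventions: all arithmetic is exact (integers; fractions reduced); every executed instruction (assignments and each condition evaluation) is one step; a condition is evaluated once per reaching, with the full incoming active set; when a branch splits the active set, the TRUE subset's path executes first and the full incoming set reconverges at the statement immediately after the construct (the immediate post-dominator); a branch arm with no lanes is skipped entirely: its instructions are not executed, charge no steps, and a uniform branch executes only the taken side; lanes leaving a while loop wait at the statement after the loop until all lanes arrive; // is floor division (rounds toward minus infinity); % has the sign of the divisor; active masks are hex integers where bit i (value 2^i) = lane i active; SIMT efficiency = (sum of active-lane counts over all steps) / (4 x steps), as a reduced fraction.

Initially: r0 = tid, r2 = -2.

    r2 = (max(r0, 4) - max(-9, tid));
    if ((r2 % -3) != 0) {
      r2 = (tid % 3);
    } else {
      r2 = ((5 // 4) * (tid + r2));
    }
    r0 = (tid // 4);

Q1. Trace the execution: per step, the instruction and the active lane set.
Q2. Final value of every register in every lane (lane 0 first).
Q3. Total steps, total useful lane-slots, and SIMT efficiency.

step 0: r2 <- (max(r0, 4) - max(-9, tid)) 0xf
step 1: eval ((r2 % -3) != 0)        0xf
step 2: r2 <- (tid % 3)              0xd
step 3: r2 <- ((5 // 4) * (tid + r2)) 0x2
step 4: r0 <- (tid // 4)             0xf

Answer: 5 steps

r0: 0,0,0,0
r2: 0,4,2,0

steps = 5; useful = 16; efficiency = 16/20 = 4/5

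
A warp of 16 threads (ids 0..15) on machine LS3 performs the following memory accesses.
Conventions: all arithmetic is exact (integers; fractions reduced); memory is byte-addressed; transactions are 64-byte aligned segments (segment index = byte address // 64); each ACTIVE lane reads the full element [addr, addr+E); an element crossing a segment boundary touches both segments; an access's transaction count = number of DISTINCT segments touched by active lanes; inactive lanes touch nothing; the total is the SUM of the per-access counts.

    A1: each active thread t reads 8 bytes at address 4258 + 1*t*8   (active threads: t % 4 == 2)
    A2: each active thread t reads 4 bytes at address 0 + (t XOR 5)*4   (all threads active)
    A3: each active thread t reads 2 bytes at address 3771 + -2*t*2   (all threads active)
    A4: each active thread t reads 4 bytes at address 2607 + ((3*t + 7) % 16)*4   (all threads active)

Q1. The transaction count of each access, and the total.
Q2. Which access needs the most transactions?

A1: 3 transactions
A2: 1 transaction
A3: 2 transactions
A4: 2 transactions

Answer: 3,1,2,2; total 8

Answer: A1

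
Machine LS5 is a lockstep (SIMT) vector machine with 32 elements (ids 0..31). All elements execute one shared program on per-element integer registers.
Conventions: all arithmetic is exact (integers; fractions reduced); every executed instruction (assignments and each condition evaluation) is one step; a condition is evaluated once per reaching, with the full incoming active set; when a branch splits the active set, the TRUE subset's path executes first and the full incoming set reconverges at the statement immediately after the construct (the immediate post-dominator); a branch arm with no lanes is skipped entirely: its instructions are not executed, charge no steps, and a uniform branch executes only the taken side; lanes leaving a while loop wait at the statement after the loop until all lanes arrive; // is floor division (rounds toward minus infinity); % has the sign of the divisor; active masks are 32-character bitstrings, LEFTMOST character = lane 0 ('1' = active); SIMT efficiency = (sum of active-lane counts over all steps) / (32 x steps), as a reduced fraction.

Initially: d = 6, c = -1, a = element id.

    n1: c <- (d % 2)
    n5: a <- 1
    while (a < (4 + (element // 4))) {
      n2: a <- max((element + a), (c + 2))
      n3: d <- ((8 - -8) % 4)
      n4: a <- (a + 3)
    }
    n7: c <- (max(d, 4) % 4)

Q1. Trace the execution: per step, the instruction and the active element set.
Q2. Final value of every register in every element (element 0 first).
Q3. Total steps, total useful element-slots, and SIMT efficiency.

step 0: c <- (d % 2)                 11111111111111111111111111111111
step 1: a <- 1                       11111111111111111111111111111111
step 2: eval (a < (4 + (element // 4))) 11111111111111111111111111111111
step 3: a <- max((element + a), (c + 2)) 11111111111111111111111111111111
step 4: d <- ((8 - -8) % 4)          11111111111111111111111111111111
step 5: a <- (a + 3)                 11111111111111111111111111111111
step 6: eval (a < (4 + (element // 4))) 11111111111111111111111111111111
step 7: c <- (max(d, 4) % 4)         11111111111111111111111111111111

Answer: 8 steps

d: 0,0,0,0,0,0,0,0,0,0,0,0,0,0,0,0,0,0,0,0,0,0,0,0,0,0,0,0,0,0,0,0
c: 0,0,0,0,0,0,0,0,0,0,0,0,0,0,0,0,0,0,0,0,0,0,0,0,0,0,0,0,0,0,0,0
a: 5,5,6,7,8,9,10,11,12,13,14,15,16,17,18,19,20,21,22,23,24,25,26,27,28,29,30,31,32,33,34,35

steps = 8; useful = 256; efficiency = 256/256 = 1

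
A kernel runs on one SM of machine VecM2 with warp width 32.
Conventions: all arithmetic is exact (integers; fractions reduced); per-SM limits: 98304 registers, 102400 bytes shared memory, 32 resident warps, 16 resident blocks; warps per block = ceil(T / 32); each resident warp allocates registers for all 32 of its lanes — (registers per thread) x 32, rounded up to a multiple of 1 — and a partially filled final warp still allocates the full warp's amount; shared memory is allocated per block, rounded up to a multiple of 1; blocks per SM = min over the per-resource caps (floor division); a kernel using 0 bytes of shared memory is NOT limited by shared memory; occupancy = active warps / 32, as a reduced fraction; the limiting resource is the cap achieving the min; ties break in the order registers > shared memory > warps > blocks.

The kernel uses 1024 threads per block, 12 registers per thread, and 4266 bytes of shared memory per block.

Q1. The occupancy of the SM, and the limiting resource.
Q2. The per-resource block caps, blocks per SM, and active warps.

Answer: occupancy 1, limited by warps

registers: 8 blocks
shared memory: 24 blocks
warps: 1 block
blocks: 16 blocks

Answer: 1 block, 32 active warps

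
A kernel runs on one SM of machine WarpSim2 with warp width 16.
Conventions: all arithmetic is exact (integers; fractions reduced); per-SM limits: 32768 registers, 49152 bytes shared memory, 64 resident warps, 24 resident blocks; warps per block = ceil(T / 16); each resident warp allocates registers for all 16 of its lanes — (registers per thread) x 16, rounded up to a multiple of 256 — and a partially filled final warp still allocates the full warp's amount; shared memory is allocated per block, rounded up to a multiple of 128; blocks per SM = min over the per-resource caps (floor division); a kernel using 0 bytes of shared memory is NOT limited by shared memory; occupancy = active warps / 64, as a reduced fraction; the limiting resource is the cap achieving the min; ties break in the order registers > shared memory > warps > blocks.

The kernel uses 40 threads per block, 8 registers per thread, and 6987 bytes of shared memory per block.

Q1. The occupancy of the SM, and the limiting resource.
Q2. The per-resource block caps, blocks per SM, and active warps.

Answer: occupancy 9/32, limited by shared memory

registers: 42 blocks
shared memory: 6 blocks
warps: 21 blocks
blocks: 24 blocks

Answer: 6 blocks, 18 active warps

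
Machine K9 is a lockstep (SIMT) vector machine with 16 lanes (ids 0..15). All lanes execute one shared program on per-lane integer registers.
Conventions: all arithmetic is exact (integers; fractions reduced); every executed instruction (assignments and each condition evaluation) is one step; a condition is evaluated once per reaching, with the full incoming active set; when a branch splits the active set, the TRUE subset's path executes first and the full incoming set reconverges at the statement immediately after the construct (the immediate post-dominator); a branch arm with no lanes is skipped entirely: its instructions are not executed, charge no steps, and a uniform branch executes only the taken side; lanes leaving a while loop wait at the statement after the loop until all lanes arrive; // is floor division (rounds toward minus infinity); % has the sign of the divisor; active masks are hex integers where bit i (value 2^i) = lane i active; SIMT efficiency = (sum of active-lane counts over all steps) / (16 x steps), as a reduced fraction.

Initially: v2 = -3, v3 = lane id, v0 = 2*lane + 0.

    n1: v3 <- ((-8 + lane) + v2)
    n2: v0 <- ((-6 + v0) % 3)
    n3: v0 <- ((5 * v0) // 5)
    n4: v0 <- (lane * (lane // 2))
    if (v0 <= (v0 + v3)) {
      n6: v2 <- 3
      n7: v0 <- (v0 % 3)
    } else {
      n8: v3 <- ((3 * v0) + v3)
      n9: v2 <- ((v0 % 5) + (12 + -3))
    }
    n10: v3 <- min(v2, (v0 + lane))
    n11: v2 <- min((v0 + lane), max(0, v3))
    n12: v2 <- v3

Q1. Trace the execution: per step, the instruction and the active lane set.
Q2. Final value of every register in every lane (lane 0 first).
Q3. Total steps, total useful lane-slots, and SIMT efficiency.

step 0: v3 <- ((-8 + lane) + v2)     0xffff
step 1: v0 <- ((-6 + v0) % 3)        0xffff
step 2: v0 <- ((5 * v0) // 5)        0xffff
step 3: v0 <- (lane * (lane // 2))   0xffff
step 4: eval (v0 <= (v0 + v3))       0xffff
step 5: v2 <- 3                      0xf800
step 6: v0 <- (v0 % 3)               0xf800
step 7: v3 <- ((3 * v0) + v3)        0x07ff
step 8: v2 <- ((v0 % 5) + (12 + -3)) 0x07ff
step 9: v3 <- min(v2, (v0 + lane))   0xffff
step 10: v2 <- min((v0 + lane), max(0, v3)) 0xffff
step 11: v2 <- v3                     0xffff

Answer: 12 steps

v2: 0,1,4,6,12,9,12,10,11,10,9,3,3,3,3,3
v3: 0,1,4,6,12,9,12,10,11,10,9,3,3,3,3,3
v0: 0,0,2,3,8,10,18,21,32,36,50,1,0,0,2,0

steps = 12; useful = 160; efficiency = 160/192 = 5/6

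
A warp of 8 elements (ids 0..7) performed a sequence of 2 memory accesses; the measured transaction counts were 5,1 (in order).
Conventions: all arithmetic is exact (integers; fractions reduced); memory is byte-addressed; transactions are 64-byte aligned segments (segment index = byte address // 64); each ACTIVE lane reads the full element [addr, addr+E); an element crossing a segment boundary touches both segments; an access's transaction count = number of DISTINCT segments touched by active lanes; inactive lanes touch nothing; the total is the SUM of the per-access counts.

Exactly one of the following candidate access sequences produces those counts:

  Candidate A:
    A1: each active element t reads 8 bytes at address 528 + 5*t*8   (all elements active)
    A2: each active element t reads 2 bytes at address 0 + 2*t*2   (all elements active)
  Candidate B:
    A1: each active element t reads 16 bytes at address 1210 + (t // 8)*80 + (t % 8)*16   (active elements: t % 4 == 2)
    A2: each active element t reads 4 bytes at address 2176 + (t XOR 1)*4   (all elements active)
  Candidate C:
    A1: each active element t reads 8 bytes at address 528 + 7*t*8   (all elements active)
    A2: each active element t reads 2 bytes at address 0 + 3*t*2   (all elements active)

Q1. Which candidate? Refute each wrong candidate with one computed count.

B: A1 gives 2 transactions, not 5
C: A1 gives 7 transactions, not 5
A: all counts match (5,1)

Answer: A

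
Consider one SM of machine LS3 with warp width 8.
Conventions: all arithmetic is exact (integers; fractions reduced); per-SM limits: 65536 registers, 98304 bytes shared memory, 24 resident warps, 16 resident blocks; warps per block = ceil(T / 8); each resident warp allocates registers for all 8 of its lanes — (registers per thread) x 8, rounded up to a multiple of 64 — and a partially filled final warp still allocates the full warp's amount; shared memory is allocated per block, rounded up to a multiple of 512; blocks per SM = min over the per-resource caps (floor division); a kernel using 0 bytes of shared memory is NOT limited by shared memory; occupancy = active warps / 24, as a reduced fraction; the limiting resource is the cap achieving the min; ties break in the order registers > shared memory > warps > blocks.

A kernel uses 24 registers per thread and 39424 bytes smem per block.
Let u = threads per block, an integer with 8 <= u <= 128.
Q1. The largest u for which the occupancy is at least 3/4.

Answer: u = 96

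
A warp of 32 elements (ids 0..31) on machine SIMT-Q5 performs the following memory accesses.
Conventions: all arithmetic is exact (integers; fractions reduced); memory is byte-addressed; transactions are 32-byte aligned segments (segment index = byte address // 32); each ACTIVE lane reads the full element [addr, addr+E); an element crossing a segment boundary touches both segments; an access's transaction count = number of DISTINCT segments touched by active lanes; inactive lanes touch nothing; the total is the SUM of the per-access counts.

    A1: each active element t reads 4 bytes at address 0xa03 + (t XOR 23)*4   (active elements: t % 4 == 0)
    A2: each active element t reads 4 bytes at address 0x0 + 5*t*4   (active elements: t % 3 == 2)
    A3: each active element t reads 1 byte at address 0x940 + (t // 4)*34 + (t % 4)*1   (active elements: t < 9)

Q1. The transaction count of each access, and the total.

A1: 5 transactions
A2: 10 transactions
A3: 3 transactions

Answer: 5,10,3; total 18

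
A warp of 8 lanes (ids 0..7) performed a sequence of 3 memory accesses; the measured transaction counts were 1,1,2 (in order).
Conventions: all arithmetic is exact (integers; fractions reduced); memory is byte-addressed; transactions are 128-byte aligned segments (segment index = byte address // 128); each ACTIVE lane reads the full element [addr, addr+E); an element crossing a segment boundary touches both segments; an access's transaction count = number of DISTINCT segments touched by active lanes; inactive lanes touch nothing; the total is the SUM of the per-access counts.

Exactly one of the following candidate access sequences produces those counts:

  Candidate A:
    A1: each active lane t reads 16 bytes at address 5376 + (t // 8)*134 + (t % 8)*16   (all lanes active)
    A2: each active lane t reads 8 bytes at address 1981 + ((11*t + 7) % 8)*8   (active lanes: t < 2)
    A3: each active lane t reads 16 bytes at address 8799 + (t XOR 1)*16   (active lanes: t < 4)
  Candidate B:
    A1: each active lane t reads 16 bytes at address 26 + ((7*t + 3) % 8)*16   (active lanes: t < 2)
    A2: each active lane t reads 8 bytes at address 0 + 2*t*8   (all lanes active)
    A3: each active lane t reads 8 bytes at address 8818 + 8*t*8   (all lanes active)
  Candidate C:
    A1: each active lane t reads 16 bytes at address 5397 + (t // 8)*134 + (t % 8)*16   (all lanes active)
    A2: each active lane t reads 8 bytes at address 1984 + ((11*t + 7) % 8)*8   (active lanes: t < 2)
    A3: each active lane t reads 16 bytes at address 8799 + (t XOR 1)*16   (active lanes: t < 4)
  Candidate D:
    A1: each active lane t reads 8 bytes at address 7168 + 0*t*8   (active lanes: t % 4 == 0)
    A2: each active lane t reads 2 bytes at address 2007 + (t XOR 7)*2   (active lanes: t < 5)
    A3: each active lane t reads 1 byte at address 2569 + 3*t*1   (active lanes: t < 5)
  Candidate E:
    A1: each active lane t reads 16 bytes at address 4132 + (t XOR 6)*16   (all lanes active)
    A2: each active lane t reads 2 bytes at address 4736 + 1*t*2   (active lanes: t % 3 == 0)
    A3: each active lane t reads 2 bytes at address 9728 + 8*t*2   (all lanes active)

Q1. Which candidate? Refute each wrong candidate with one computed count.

B: A3 gives 5 transactions, not 2
C: A1 gives 2 transactions, not 1
D: A3 gives 1 transaction, not 2
E: A1 gives 2 transactions, not 1
A: all counts match (1,1,2)

Answer: A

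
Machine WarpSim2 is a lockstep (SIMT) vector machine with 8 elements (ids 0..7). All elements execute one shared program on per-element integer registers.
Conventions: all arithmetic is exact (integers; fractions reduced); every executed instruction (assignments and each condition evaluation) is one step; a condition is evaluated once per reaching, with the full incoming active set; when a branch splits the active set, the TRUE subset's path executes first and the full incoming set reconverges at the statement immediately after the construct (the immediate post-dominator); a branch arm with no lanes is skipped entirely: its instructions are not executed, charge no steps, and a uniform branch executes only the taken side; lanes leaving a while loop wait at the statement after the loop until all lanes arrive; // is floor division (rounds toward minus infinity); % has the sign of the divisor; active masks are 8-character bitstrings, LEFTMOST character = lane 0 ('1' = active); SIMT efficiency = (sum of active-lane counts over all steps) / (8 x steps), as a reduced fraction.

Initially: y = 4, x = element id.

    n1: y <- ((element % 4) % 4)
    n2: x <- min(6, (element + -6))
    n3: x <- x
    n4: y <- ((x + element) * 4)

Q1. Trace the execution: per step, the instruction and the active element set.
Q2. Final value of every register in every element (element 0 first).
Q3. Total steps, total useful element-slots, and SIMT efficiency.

step 0: y <- ((element % 4) % 4)     11111111
step 1: x <- min(6, (element + -6))  11111111
step 2: x <- x                       11111111
step 3: y <- ((x + element) * 4)     11111111

Answer: 4 steps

y: -24,-16,-8,0,8,16,24,32
x: -6,-5,-4,-3,-2,-1,0,1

steps = 4; useful = 32; efficiency = 32/32 = 1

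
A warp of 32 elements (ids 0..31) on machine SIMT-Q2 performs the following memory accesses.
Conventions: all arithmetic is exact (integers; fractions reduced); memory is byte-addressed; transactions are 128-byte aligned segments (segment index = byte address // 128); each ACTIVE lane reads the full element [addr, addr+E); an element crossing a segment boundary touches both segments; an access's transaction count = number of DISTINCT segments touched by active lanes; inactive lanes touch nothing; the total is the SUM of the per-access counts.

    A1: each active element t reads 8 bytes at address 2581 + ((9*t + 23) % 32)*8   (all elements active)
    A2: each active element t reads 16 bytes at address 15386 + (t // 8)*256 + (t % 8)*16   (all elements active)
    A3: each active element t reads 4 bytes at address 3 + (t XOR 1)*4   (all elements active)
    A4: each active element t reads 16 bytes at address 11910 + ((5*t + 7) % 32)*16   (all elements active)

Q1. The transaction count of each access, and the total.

A1: 3 transactions
A2: 8 transactions
A3: 2 transactions
A4: 5 transactions

Answer: 3,8,2,5; total 18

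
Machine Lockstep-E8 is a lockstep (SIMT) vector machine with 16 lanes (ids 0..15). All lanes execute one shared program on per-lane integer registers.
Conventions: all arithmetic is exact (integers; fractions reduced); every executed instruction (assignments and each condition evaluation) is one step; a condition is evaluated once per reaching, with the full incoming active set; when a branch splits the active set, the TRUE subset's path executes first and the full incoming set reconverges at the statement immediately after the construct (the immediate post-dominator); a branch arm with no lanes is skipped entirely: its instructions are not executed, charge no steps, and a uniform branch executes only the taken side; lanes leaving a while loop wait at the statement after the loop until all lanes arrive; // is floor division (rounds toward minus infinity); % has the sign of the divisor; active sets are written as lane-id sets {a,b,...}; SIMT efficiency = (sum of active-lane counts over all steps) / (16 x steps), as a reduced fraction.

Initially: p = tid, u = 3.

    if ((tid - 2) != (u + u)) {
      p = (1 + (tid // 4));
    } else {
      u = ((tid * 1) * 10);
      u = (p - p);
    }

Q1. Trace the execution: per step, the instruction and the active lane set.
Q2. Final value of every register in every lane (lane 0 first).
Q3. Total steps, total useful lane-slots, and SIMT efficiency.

step 0: eval ((tid - 2) != (u + u))  {0,1,2,3,4,5,6,7,8,9,10,11,12,13,14,15}
step 1: p <- (1 + (tid // 4))        {0,1,2,3,4,5,6,7,9,10,11,12,13,14,15}
step 2: u <- ((tid * 1) * 10)        {8}
step 3: u <- (p - p)                 {8}

Answer: 4 steps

p: 1,1,1,1,2,2,2,2,8,3,3,3,4,4,4,4
u: 3,3,3,3,3,3,3,3,0,3,3,3,3,3,3,3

steps = 4; useful = 33; efficiency = 33/64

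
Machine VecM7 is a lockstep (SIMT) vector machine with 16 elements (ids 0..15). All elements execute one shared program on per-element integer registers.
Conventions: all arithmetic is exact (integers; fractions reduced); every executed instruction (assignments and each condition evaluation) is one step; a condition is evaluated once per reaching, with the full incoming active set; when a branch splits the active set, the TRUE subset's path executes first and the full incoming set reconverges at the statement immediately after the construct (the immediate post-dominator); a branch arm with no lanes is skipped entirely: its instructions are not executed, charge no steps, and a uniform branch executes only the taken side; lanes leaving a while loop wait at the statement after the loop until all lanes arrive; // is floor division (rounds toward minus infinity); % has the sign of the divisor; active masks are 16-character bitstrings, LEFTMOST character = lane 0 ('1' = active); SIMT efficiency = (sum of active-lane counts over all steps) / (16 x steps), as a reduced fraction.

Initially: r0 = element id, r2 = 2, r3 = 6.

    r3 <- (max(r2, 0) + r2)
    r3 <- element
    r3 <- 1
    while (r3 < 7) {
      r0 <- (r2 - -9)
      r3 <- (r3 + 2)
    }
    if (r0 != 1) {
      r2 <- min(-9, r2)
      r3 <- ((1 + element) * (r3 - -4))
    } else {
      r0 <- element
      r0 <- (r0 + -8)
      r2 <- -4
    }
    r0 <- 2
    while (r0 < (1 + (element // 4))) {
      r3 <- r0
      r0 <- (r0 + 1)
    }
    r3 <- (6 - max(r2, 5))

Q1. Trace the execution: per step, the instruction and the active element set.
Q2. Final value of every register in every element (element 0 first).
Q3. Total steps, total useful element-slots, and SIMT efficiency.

step 0: r3 <- (max(r2, 0) + r2)      1111111111111111
step 1: r3 <- element                1111111111111111
step 2: r3 <- 1                      1111111111111111
step 3: eval (r3 < 7)                1111111111111111
step 4: r0 <- (r2 - -9)              1111111111111111
step 5: r3 <- (r3 + 2)               1111111111111111
step 6: eval (r3 < 7)                1111111111111111
step 7: r0 <- (r2 - -9)              1111111111111111
step 8: r3 <- (r3 + 2)               1111111111111111
step 9: eval (r3 < 7)                1111111111111111
step 10: r0 <- (r2 - -9)              1111111111111111
step 11: r3 <- (r3 + 2)               1111111111111111
step 12: eval (r3 < 7)                1111111111111111
step 13: eval (r0 != 1)               1111111111111111
step 14: r2 <- min(-9, r2)            1111111111111111
step 15: r3 <- ((1 + element) * (r3 - -4)) 1111111111111111
step 16: r0 <- 2                      1111111111111111
step 17: eval (r0 < (1 + (element // 4))) 1111111111111111
step 18: r3 <- r0                     0000000011111111
step 19: r0 <- (r0 + 1)               0000000011111111
step 20: eval (r0 < (1 + (element // 4))) 0000000011111111
step 21: r3 <- r0                     0000000000001111
step 22: r0 <- (r0 + 1)               0000000000001111
step 23: eval (r0 < (1 + (element // 4))) 0000000000001111
step 24: r3 <- (6 - max(r2, 5))       1111111111111111

Answer: 25 steps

r0: 2,2,2,2,2,2,2,2,3,3,3,3,4,4,4,4
r2: -9,-9,-9,-9,-9,-9,-9,-9,-9,-9,-9,-9,-9,-9,-9,-9
r3: 1,1,1,1,1,1,1,1,1,1,1,1,1,1,1,1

steps = 25; useful = 340; efficiency = 340/400 = 17/20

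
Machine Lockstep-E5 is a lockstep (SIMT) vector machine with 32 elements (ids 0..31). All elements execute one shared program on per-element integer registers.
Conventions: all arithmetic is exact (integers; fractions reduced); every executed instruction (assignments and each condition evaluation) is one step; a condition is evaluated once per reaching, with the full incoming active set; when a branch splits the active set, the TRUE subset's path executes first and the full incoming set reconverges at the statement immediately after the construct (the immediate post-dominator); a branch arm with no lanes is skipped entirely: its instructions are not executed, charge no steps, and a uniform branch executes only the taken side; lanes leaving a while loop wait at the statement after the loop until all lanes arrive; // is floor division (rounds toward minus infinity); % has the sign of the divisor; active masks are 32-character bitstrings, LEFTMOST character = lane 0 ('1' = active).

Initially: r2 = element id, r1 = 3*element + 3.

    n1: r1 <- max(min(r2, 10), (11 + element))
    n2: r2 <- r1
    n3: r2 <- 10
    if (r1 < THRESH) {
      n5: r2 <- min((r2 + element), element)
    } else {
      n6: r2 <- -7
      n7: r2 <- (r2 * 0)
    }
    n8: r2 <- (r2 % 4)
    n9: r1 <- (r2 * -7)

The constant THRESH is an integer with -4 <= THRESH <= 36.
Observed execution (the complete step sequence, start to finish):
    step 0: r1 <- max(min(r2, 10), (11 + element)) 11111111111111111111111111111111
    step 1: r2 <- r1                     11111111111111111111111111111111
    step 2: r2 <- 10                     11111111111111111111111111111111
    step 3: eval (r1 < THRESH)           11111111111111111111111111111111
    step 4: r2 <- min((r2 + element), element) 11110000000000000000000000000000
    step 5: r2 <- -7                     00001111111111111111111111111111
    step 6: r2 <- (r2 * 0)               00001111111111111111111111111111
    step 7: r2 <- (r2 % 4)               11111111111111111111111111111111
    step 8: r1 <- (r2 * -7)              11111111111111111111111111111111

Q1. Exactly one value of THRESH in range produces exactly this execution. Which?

Answer: THRESH = 15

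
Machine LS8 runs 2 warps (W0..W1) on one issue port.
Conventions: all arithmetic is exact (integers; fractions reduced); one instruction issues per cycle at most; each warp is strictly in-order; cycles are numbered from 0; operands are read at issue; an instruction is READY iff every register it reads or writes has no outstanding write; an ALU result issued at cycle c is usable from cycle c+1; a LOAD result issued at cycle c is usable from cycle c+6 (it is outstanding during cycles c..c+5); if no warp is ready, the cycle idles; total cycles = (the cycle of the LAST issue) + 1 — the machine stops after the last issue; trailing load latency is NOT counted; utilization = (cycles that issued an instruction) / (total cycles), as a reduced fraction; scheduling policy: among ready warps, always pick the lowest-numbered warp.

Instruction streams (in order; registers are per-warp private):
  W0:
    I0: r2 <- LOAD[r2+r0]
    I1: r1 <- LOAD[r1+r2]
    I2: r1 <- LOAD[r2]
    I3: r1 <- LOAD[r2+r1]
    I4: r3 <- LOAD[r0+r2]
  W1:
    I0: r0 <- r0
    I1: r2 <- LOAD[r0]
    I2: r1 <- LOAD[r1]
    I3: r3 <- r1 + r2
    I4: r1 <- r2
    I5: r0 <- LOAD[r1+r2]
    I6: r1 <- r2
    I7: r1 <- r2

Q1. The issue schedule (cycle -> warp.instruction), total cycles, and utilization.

cycle 0: W0.I0
cycle 1: W1.I0
cycle 2: W1.I1
cycle 3: W1.I2
cycle 4: idle
cycle 5: idle
cycle 6: W0.I1
cycle 7: idle
cycle 8: idle
cycle 9: W1.I3
cycle 10: W1.I4
cycle 11: W1.I5
cycle 12: W0.I2
cycle 13: W1.I6
cycle 14: W1.I7
cycle 15: idle
cycle 16: idle
cycle 17: idle
cycle 18: W0.I3
cycle 19: W0.I4

Answer: 20 cycles, utilization 13/20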